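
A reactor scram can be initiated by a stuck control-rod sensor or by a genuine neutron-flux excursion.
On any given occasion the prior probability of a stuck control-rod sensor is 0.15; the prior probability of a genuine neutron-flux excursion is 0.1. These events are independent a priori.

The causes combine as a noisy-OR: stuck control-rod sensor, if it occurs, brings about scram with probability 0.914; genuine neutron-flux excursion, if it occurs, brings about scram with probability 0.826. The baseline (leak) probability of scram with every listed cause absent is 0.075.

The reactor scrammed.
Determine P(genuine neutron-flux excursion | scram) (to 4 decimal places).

Under noisy-OR, P(scram | causes) = 1 − (1−0.075)·∏(1−qᵢ) over the active causes.
Sum P(scram|·) weighted by the priors over the 4 (stuck control-rod sensor, genuine neutron-flux excursion) configurations:
  P(scram) = 0.075×0.85×0.9 + 0.83905×0.85×0.1 + 0.92045×0.15×0.9 + 0.986158×0.15×0.1
        = 0.057375 + 0.071319 + 0.124261 + 0.014792 = 0.267747
Configurations with genuine neutron-flux excursion contribute 0.086111, so
  P(genuine neutron-flux excursion | scram) = 0.086111 / 0.267747 ≈ 0.3216

P(genuine neutron-flux excursion | scram) ≈ 0.3216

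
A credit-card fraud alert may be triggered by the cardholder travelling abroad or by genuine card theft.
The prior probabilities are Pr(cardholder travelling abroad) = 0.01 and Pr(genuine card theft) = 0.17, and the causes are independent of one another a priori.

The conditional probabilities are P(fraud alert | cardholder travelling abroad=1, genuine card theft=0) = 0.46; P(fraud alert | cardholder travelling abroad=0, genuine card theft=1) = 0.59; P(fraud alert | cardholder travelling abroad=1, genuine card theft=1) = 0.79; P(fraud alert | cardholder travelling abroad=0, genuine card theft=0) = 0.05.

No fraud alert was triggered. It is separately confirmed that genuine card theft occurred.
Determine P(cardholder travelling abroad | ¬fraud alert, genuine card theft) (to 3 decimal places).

P(cardholder travelling abroad | ¬fraud alert, genuine card theft) ≈ 0.005

For the numerator, keep only cardholder travelling abroad=true terms: 0.21×0.01 = 0.002100
Normalizer over all consistent configurations: 0.41×0.99 + 0.21×0.01 = 0.408000
Posterior = 0.002100 / 0.408000 ≈ 0.005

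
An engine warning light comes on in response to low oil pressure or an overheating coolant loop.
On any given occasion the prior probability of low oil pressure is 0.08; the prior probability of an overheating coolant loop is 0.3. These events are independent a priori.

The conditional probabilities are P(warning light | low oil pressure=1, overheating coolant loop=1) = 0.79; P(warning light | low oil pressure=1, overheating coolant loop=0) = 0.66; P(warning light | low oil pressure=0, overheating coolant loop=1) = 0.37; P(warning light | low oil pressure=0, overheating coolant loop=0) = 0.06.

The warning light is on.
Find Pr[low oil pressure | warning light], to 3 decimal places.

Pr[low oil pressure | warning light] ≈ 0.284

Weight on low oil pressure=true, given the evidence: 0.036960 + 0.018960 = 0.055920
The normalizing constant is 0.06*0.92*0.7 + 0.37*0.92*0.3 + 0.66*0.08*0.7 + 0.79*0.08*0.3 = 0.196680
Posterior = 0.055920 / 0.196680 ≈ 0.284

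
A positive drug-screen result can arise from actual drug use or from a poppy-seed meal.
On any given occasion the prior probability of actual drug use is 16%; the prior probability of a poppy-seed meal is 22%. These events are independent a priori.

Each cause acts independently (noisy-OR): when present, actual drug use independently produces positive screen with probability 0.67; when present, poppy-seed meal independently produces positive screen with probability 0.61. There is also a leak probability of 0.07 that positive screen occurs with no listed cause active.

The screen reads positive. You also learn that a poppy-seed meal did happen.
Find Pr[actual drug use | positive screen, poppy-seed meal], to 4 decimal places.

Pr[actual drug use | positive screen, poppy-seed meal] ≈ 0.2083

Under noisy-OR, P(positive screen | causes) = 1 − (1−0.07)·∏(1−qᵢ) over the active causes.
P(positive screen | poppy-seed meal) = 0.6373·0.84 + 0.880309·0.16 = 0.535332 + 0.140849 = 0.676181
The actual drug use-present share is 0.880309·0.16 = 0.140849.
So P(actual drug use | positive screen, poppy-seed meal) = 0.140849/0.676181 ≈ 0.2083.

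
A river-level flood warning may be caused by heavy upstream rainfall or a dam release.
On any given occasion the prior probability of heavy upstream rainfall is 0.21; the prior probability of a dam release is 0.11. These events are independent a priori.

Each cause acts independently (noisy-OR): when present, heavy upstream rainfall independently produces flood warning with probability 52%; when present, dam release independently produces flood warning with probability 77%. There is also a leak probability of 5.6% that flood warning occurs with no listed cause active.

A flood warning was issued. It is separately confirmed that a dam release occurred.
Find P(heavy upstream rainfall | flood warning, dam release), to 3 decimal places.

P(heavy upstream rainfall | flood warning, dam release) ≈ 0.233

Under noisy-OR, P(flood warning | causes) = 1 − (1−0.056)·∏(1−qᵢ) over the active causes.
For the numerator, keep only heavy upstream rainfall=true terms: 0.895782·0.21 = 0.188114
Denominator P(flood warning | dam release): 0.78288·0.79 + 0.895782·0.21 = 0.806589
P(heavy upstream rainfall | flood warning, dam release) = 0.188114/0.806589 ≈ 0.233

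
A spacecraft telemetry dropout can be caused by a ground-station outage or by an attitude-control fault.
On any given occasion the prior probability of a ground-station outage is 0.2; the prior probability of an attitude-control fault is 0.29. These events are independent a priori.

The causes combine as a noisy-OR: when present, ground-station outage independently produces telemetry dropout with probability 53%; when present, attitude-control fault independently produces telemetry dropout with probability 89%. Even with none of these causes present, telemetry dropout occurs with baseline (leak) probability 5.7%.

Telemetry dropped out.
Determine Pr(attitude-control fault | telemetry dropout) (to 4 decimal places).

Under noisy-OR, P(telemetry dropout | causes) = 1 − (1−0.057)·∏(1−qᵢ) over the active causes.
Numerator (weight on configurations with attitude-control fault): 0.207935 + 0.055172 = 0.263107
Denominator P(telemetry dropout): 0.057*0.8*0.71 + 0.89627*0.8*0.29 + 0.55679*0.2*0.71 + 0.951247*0.2*0.29 = 0.374547
P(attitude-control fault | telemetry dropout) = 0.263107/0.374547 ≈ 0.7025

Pr(attitude-control fault | telemetry dropout) ≈ 0.7025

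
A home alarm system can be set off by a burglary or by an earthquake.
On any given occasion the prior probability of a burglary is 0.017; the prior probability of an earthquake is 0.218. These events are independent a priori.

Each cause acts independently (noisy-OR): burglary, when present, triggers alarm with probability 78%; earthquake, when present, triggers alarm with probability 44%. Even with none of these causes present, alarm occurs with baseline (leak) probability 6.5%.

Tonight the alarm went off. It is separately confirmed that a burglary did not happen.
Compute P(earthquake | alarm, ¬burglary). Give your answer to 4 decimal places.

Under noisy-OR, P(alarm | causes) = 1 − (1−0.065)·∏(1−qᵢ) over the active causes.
Numerator (weight on configurations with earthquake): 0.4764×0.218 = 0.103855
The normalizing constant is 0.065×0.782 + 0.4764×0.218 = 0.154685
Posterior = 0.103855 / 0.154685 ≈ 0.6714

P(earthquake | alarm, ¬burglary) ≈ 0.6714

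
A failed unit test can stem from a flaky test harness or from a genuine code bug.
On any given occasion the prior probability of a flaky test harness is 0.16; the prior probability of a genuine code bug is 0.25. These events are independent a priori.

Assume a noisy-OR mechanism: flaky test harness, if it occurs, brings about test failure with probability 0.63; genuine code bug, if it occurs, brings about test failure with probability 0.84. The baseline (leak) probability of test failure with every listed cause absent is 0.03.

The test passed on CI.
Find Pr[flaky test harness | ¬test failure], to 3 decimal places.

Pr[flaky test harness | ¬test failure] ≈ 0.066

Under noisy-OR, P(test failure | causes) = 1 − (1−0.03)·∏(1−qᵢ) over the active causes.
Enumerate the 4 (flaky test harness, genuine code bug) configurations and weight by the priors:
  P(¬test failure) = 0.97·0.84·0.75 + 0.1552·0.84·0.25 + 0.3589·0.16·0.75 + 0.057424·0.16·0.25
        = 0.611100 + 0.032592 + 0.043068 + 0.002297 = 0.689057
The terms with flaky test harness present sum to 0.045365, so
  P(flaky test harness | ¬test failure) = 0.045365 / 0.689057 ≈ 0.066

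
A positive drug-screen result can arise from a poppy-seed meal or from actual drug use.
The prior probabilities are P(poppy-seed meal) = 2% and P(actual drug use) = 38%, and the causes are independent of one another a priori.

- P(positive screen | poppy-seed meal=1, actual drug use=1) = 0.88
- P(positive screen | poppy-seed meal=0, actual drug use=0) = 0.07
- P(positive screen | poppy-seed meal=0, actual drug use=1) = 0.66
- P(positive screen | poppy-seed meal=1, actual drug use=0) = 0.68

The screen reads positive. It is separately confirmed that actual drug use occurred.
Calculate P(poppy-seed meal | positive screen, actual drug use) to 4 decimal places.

P(poppy-seed meal | positive screen, actual drug use) ≈ 0.0265

P(positive screen | actual drug use) = 0.66·0.98 + 0.88·0.02 = 0.646800 + 0.017600 = 0.664400
The poppy-seed meal-present share is 0.88·0.02 = 0.017600.
So P(poppy-seed meal | positive screen, actual drug use) = 0.017600/0.664400 ≈ 0.0265.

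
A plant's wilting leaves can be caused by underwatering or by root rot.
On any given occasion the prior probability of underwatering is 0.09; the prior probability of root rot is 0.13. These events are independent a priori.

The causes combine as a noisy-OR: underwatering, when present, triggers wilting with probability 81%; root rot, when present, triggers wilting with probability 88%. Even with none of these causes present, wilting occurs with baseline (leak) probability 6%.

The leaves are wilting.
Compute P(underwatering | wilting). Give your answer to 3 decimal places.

P(underwatering | wilting) ≈ 0.332

Under noisy-OR, P(wilting | causes) = 1 − (1−0.06)·∏(1−qᵢ) over the active causes.
Enumerate the 4 (underwatering, root rot) configurations and weight by the priors:
  P(wilting) = 0.06*0.91*0.87 + 0.8872*0.91*0.13 + 0.8214*0.09*0.87 + 0.978568*0.09*0.13
        = 0.047502 + 0.104956 + 0.064316 + 0.011449 = 0.228223
The terms with underwatering present sum to 0.075765, so
  P(underwatering | wilting) = 0.075765 / 0.228223 ≈ 0.332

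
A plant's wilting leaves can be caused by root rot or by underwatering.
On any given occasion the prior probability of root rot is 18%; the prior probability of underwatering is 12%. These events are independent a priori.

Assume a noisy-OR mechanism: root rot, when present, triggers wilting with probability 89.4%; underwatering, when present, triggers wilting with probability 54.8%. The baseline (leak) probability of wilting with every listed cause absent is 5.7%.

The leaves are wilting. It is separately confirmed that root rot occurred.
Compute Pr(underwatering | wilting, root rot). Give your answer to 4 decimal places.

Under noisy-OR, P(wilting | causes) = 1 − (1−0.057)·∏(1−qᵢ) over the active causes.
Weight on underwatering=true, given the evidence: 0.954819*0.12 = 0.114578
Normalizer over all consistent configurations: 0.900042*0.88 + 0.954819*0.12 = 0.906615
Posterior = 0.114578 / 0.906615 ≈ 0.1264

Pr(underwatering | wilting, root rot) ≈ 0.1264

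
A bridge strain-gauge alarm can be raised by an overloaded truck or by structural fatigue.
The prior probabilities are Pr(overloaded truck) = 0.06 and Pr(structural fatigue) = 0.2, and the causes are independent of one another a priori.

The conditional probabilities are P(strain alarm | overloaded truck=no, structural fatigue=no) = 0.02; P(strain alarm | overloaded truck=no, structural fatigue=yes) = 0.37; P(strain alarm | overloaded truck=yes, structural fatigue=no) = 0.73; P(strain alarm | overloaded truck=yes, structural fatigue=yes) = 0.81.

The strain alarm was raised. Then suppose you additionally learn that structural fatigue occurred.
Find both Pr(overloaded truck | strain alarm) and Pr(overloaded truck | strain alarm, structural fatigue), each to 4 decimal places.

Pr(overloaded truck | strain alarm) ≈ 0.3460; Pr(overloaded truck | strain alarm, structural fatigue) ≈ 0.1226

Weight on overloaded truck=true, given the evidence: 0.035040 + 0.009720 = 0.044760
Denominator P(strain alarm): 0.02·0.94·0.8 + 0.37·0.94·0.2 + 0.73·0.06·0.8 + 0.81·0.06·0.2 = 0.129360
P(overloaded truck | strain alarm) = 0.044760/0.129360 ≈ 0.3460

Now condition on the additional information:
Sum P(strain alarm|·) weighted by the priors over both values of overloaded truck:
  P(strain alarm | structural fatigue) = 0.37*0.94 + 0.81*0.06
        = 0.347800 + 0.048600 = 0.396400
Configurations with overloaded truck contribute 0.048600, so
  P(overloaded truck | strain alarm, structural fatigue) = 0.048600 / 0.396400 ≈ 0.1226
This is intercausal reasoning (explaining away): once structural fatigue accounts for the strain alarm, overloaded truck becomes less likely.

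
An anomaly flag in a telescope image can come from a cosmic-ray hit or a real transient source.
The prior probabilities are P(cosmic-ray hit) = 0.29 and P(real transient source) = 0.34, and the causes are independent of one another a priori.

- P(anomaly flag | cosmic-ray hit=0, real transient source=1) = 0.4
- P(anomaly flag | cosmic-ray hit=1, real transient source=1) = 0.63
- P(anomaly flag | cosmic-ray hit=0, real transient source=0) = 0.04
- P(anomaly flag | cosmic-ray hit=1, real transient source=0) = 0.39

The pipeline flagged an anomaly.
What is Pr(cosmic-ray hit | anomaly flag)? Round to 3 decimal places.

Sum P(anomaly flag|·) weighted by the priors over the 4 (cosmic-ray hit, real transient source) configurations:
  P(anomaly flag) = 0.04*0.71*0.66 + 0.4*0.71*0.34 + 0.39*0.29*0.66 + 0.63*0.29*0.34
        = 0.018744 + 0.096560 + 0.074646 + 0.062118 = 0.252068
The terms with cosmic-ray hit present sum to 0.136764, so
  P(cosmic-ray hit | anomaly flag) = 0.136764 / 0.252068 ≈ 0.543

Pr(cosmic-ray hit | anomaly flag) ≈ 0.543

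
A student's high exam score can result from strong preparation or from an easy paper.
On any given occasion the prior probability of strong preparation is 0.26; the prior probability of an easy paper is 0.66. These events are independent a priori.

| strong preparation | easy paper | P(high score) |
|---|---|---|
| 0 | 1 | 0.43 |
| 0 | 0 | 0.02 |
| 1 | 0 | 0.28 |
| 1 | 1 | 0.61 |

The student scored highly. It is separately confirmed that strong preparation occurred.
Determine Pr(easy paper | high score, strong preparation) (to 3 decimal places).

Pr(easy paper | high score, strong preparation) ≈ 0.809

Weight on easy paper=true, given the evidence: 0.61·0.66 = 0.402600
The normalizing constant is 0.28·0.34 + 0.61·0.66 = 0.497800
Posterior = 0.402600 / 0.497800 ≈ 0.809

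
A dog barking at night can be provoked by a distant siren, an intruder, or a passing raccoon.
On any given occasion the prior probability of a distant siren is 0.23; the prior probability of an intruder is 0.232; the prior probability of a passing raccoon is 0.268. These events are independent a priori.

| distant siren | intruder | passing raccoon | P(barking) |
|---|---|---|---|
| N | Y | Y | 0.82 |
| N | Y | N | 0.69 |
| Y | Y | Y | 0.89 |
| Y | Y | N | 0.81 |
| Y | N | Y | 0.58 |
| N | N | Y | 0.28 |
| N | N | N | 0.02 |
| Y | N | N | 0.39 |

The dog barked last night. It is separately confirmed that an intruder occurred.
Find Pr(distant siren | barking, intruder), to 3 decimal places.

Weight on distant siren=true, given the evidence: 0.136372 + 0.054860 = 0.191232
The normalizing constant is 0.69·0.77·0.732 + 0.82·0.77·0.268 + 0.81·0.23·0.732 + 0.89·0.23·0.268 = 0.749359
Posterior = 0.191232 / 0.749359 ≈ 0.255

Pr(distant siren | barking, intruder) ≈ 0.255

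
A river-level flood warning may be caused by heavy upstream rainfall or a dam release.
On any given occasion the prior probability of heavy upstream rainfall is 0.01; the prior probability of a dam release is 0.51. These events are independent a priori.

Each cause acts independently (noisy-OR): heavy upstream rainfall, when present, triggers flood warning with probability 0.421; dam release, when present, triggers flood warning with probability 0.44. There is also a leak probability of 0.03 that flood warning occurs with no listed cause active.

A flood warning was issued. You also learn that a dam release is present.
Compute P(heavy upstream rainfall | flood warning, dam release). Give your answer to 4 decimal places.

P(heavy upstream rainfall | flood warning, dam release) ≈ 0.0149

Under noisy-OR, P(flood warning | causes) = 1 − (1−0.03)·∏(1−qᵢ) over the active causes.
P(flood warning | dam release) = 0.4568×0.99 + 0.685487×0.01 = 0.452232 + 0.006855 = 0.459087
Of this, 0.006855 comes from 0.685487×0.01 (the heavy upstream rainfall=true cases).
Hence the posterior is 0.006855/0.459087 ≈ 0.0149.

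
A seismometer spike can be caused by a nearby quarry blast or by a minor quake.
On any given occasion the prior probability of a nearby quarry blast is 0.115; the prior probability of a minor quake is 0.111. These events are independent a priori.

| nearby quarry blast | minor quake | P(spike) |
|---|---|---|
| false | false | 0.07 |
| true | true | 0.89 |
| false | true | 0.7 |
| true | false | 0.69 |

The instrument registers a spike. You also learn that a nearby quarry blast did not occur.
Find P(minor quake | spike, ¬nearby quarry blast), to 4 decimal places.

Weight on minor quake=true, given the evidence: 0.7×0.111 = 0.077700
Denominator P(spike | ¬nearby quarry blast): 0.07×0.889 + 0.7×0.111 = 0.139930
P(minor quake | spike, ¬nearby quarry blast) = 0.077700/0.139930 ≈ 0.5553

P(minor quake | spike, ¬nearby quarry blast) ≈ 0.5553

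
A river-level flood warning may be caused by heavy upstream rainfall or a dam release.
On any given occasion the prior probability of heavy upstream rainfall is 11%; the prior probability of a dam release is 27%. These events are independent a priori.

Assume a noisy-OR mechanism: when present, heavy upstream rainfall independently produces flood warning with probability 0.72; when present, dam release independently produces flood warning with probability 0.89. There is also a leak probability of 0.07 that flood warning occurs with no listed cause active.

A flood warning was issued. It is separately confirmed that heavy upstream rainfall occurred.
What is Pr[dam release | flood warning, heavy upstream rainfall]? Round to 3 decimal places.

Under noisy-OR, P(flood warning | causes) = 1 − (1−0.07)·∏(1−qᵢ) over the active causes.
Weight on dam release=true, given the evidence: 0.971356·0.27 = 0.262266
Normalizer over all consistent configurations: 0.7396·0.73 + 0.971356·0.27 = 0.802174
P(dam release | flood warning, heavy upstream rainfall) = 0.262266/0.802174 ≈ 0.327

Pr[dam release | flood warning, heavy upstream rainfall] ≈ 0.327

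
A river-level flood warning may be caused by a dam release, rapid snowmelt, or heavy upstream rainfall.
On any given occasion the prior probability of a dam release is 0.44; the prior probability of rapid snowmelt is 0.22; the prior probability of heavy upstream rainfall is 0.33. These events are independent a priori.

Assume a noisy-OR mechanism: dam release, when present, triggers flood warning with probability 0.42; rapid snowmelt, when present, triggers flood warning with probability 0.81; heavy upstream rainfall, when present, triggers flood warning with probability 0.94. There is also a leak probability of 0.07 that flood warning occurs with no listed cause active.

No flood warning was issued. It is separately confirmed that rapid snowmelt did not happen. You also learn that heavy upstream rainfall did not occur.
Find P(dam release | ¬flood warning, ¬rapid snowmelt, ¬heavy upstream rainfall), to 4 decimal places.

P(dam release | ¬flood warning, ¬rapid snowmelt, ¬heavy upstream rainfall) ≈ 0.3131

Under noisy-OR, P(flood warning | causes) = 1 − (1−0.07)·∏(1−qᵢ) over the active causes.
Weight on dam release=true, given the evidence: 0.5394×0.44 = 0.237336
Denominator P(¬flood warning | ¬rapid snowmelt, ¬heavy upstream rainfall): 0.93×0.56 + 0.5394×0.44 = 0.758136
P(dam release | ¬flood warning, ¬rapid snowmelt, ¬heavy upstream rainfall) = 0.237336/0.758136 ≈ 0.3131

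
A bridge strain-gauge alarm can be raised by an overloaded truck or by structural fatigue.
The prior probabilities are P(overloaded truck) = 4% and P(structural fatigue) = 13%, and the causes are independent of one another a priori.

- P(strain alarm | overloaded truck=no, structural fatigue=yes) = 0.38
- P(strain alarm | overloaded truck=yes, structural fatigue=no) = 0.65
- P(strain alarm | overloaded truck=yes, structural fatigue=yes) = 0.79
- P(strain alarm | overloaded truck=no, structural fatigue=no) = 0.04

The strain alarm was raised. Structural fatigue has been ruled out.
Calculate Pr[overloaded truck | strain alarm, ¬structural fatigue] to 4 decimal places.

Pr[overloaded truck | strain alarm, ¬structural fatigue] ≈ 0.4037

Sum P(strain alarm|·) weighted by the priors over both values of overloaded truck:
  P(strain alarm | ¬structural fatigue) = 0.04·0.96 + 0.65·0.04
        = 0.038400 + 0.026000 = 0.064400
Keeping only the overloaded truck-present terms gives 0.026000, so
  P(overloaded truck | strain alarm, ¬structural fatigue) = 0.026000 / 0.064400 ≈ 0.4037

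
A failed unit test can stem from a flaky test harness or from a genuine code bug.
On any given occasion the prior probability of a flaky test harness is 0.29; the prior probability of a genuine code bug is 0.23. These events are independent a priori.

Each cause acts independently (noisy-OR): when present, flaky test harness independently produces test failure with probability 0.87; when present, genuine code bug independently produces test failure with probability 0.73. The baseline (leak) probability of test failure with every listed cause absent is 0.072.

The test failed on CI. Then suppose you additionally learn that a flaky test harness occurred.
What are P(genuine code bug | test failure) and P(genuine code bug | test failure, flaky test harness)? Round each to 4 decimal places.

P(genuine code bug | test failure) ≈ 0.4423; P(genuine code bug | test failure, flaky test harness) ≈ 0.2473

Under noisy-OR, P(test failure | causes) = 1 − (1−0.072)·∏(1−qᵢ) over the active causes.
For the numerator, keep only genuine code bug=true terms: 0.122384 + 0.064527 = 0.186911
Normalizer over all consistent configurations: 0.072×0.71×0.77 + 0.74944×0.71×0.23 + 0.87936×0.29×0.77 + 0.967427×0.29×0.23 = 0.422634
Posterior = 0.186911 / 0.422634 ≈ 0.4423

With the extra evidence:
Sum P(test failure|·) weighted by the priors over both values of genuine code bug:
  P(test failure | flaky test harness) = 0.87936·0.77 + 0.967427·0.23
        = 0.677107 + 0.222508 = 0.899615
Keeping only the genuine code bug-present terms gives 0.222508, so
  P(genuine code bug | test failure, flaky test harness) = 0.222508 / 0.899615 ≈ 0.2473
The drop from 0.4423 to 0.2473 is the explaining-away (discounting) effect.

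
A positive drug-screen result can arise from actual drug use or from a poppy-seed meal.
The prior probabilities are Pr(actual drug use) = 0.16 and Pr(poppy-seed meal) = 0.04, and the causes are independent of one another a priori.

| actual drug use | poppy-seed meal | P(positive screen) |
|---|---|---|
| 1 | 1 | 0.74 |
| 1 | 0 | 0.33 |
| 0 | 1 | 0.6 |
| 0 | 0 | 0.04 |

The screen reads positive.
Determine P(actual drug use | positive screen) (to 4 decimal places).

P(actual drug use | positive screen) ≈ 0.5139

By total probability over the 4 (actual drug use, poppy-seed meal) configurations:
  P(positive screen) = 0.04·0.84·0.96 + 0.6·0.84·0.04 + 0.33·0.16·0.96 + 0.74·0.16·0.04
        = 0.032256 + 0.020160 + 0.050688 + 0.004736 = 0.107840
Keeping only the actual drug use-present terms gives 0.055424, so
  P(actual drug use | positive screen) = 0.055424 / 0.107840 ≈ 0.5139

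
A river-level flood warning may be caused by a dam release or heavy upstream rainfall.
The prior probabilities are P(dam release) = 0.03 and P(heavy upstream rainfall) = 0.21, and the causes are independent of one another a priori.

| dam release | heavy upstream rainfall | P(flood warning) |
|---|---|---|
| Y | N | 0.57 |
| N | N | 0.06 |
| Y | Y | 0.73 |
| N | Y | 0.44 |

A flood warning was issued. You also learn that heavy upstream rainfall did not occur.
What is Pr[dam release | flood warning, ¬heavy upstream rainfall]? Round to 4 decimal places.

Pr[dam release | flood warning, ¬heavy upstream rainfall] ≈ 0.2271

By total probability over both values of dam release:
  P(flood warning | ¬heavy upstream rainfall) = 0.06×0.97 + 0.57×0.03
        = 0.058200 + 0.017100 = 0.075300
The terms with dam release present sum to 0.017100, so
  P(dam release | flood warning, ¬heavy upstream rainfall) = 0.017100 / 0.075300 ≈ 0.2271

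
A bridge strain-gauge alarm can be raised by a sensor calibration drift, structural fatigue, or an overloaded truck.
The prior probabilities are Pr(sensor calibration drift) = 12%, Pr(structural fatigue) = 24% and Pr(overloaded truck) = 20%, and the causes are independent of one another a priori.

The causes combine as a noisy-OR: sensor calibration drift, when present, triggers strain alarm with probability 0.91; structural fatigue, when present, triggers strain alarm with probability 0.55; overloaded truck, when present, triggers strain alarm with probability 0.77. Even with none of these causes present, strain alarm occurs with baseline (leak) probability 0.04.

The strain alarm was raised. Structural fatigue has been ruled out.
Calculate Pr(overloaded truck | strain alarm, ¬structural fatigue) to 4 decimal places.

Pr(overloaded truck | strain alarm, ¬structural fatigue) ≈ 0.5810

Under noisy-OR, P(strain alarm | causes) = 1 − (1−0.04)·∏(1−qᵢ) over the active causes.
P(strain alarm | ¬structural fatigue) = 0.04*0.88*0.8 + 0.7792*0.88*0.2 + 0.9136*0.12*0.8 + 0.980128*0.12*0.2 = 0.028160 + 0.137139 + 0.087706 + 0.023523 = 0.276528
Restricting to configurations with overloaded truck present: 0.137139 + 0.023523 = 0.160662.
P(overloaded truck | strain alarm, ¬structural fatigue) = 0.160662 / 0.276528 ≈ 0.5810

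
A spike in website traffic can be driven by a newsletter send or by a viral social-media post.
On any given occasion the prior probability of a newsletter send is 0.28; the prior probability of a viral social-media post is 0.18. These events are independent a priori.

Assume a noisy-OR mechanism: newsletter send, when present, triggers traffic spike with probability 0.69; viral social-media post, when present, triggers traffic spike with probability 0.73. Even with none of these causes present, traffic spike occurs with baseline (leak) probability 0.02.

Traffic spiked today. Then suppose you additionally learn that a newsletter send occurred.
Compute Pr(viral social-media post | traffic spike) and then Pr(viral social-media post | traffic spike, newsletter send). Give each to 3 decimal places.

Pr(viral social-media post | traffic spike) ≈ 0.452; Pr(viral social-media post | traffic spike, newsletter send) ≈ 0.224

Under noisy-OR, P(traffic spike | causes) = 1 − (1−0.02)·∏(1−qᵢ) over the active causes.
Numerator (weight on configurations with viral social-media post): 0.095308 + 0.046266 = 0.141574
Normalizer over all consistent configurations: 0.02×0.72×0.82 + 0.7354×0.72×0.18 + 0.6962×0.28×0.82 + 0.917974×0.28×0.18 = 0.313230
P(viral social-media post | traffic spike) = 0.141574/0.313230 ≈ 0.452

Now condition on the additional information:
Numerator (weight on configurations with viral social-media post): 0.917974·0.18 = 0.165235
The normalizing constant is 0.6962·0.82 + 0.917974·0.18 = 0.736119
P(viral social-media post | traffic spike, newsletter send) = 0.165235/0.736119 ≈ 0.224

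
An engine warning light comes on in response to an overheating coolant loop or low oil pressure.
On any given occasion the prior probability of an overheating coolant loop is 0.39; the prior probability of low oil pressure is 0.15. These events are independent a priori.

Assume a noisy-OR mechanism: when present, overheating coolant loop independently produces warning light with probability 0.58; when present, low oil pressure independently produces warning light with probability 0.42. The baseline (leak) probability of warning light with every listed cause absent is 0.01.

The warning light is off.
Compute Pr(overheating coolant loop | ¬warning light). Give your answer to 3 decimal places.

Pr(overheating coolant loop | ¬warning light) ≈ 0.212

Under noisy-OR, P(warning light | causes) = 1 − (1−0.01)·∏(1−qᵢ) over the active causes.
P(¬warning light) = 0.99*0.61*0.85 + 0.5742*0.61*0.15 + 0.4158*0.39*0.85 + 0.241164*0.39*0.15 = 0.513315 + 0.052539 + 0.137838 + 0.014108 = 0.717800
The overheating coolant loop-present share is 0.137838 + 0.014108 = 0.151946.
Hence the posterior is 0.151946/0.717800 ≈ 0.212.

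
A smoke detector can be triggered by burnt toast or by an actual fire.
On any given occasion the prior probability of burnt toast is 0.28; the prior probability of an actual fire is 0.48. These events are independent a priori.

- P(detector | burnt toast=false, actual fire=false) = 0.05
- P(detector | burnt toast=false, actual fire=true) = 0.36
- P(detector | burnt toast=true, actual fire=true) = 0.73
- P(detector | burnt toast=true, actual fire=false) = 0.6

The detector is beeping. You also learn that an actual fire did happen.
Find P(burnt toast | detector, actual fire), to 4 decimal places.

For the numerator, keep only burnt toast=true terms: 0.73×0.28 = 0.204400
Denominator P(detector | actual fire): 0.36×0.72 + 0.73×0.28 = 0.463600
P(burnt toast | detector, actual fire) = 0.204400/0.463600 ≈ 0.4409

P(burnt toast | detector, actual fire) ≈ 0.4409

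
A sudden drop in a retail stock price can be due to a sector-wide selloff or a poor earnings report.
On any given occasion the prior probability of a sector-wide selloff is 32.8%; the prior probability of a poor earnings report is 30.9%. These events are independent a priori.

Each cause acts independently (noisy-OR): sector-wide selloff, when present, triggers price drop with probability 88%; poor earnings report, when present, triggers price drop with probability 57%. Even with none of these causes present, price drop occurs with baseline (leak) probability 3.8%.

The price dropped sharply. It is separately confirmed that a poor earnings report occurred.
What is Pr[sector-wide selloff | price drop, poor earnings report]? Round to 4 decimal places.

Under noisy-OR, P(price drop | causes) = 1 − (1−0.038)·∏(1−qᵢ) over the active causes.
P(price drop | poor earnings report) = 0.58634×0.672 + 0.950361×0.328 = 0.394020 + 0.311718 = 0.705738
The sector-wide selloff-present share is 0.950361×0.328 = 0.311718.
So P(sector-wide selloff | price drop, poor earnings report) = 0.311718/0.705738 ≈ 0.4417.

Pr[sector-wide selloff | price drop, poor earnings report] ≈ 0.4417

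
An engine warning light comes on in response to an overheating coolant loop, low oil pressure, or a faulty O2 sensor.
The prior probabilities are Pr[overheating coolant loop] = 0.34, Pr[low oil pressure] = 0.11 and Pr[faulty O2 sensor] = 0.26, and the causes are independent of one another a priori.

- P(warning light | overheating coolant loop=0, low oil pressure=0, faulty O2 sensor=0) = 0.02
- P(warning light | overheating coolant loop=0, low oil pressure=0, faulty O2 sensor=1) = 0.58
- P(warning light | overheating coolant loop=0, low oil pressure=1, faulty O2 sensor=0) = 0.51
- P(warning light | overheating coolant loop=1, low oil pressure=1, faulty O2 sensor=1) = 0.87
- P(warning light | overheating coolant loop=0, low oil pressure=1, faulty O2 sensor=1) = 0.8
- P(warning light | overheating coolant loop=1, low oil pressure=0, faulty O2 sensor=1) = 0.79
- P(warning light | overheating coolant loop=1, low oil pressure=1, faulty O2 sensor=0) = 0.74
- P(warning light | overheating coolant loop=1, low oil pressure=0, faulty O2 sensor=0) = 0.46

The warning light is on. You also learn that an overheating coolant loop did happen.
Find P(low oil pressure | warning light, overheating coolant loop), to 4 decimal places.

P(low oil pressure | warning light, overheating coolant loop) ≈ 0.1491

By total probability over the 4 (low oil pressure, faulty O2 sensor) configurations:
  P(warning light | overheating coolant loop) = 0.46·0.89·0.74 + 0.79·0.89·0.26 + 0.74·0.11·0.74 + 0.87·0.11·0.26
        = 0.302956 + 0.182806 + 0.060236 + 0.024882 = 0.570880
Configurations with low oil pressure contribute 0.085118, so
  P(low oil pressure | warning light, overheating coolant loop) = 0.085118 / 0.570880 ≈ 0.1491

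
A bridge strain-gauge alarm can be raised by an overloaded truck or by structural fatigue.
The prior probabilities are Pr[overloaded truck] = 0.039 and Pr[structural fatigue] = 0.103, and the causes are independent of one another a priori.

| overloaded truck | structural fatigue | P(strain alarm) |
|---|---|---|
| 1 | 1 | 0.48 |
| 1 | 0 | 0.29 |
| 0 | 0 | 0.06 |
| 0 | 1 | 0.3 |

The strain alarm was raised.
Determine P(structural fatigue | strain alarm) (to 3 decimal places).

P(structural fatigue | strain alarm) ≈ 0.338

By total probability over the 4 (overloaded truck, structural fatigue) configurations:
  P(strain alarm) = 0.06×0.961×0.897 + 0.3×0.961×0.103 + 0.29×0.039×0.897 + 0.48×0.039×0.103
        = 0.051721 + 0.029695 + 0.010145 + 0.001928 = 0.093489
The terms with structural fatigue present sum to 0.031623, so
  P(structural fatigue | strain alarm) = 0.031623 / 0.093489 ≈ 0.338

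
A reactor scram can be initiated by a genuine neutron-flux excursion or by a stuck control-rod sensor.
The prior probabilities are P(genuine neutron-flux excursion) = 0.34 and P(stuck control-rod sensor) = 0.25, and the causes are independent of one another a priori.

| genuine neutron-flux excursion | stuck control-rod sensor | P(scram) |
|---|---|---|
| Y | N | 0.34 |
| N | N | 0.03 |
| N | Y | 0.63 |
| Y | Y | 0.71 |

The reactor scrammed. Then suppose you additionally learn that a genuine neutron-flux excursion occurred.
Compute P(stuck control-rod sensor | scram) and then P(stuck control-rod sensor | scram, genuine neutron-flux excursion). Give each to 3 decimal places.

P(scram) = 0.03·0.66·0.75 + 0.63·0.66·0.25 + 0.34·0.34·0.75 + 0.71·0.34·0.25 = 0.014850 + 0.103950 + 0.086700 + 0.060350 = 0.265850
The stuck control-rod sensor-present share is 0.103950 + 0.060350 = 0.164300.
Hence the posterior is 0.164300/0.265850 ≈ 0.618.

Now condition on the additional information:
For the numerator, keep only stuck control-rod sensor=true terms: 0.71*0.25 = 0.177500
The normalizing constant is 0.34*0.75 + 0.71*0.25 = 0.432500
P(stuck control-rod sensor | scram, genuine neutron-flux excursion) = 0.177500/0.432500 ≈ 0.410

P(stuck control-rod sensor | scram) ≈ 0.618; P(stuck control-rod sensor | scram, genuine neutron-flux excursion) ≈ 0.410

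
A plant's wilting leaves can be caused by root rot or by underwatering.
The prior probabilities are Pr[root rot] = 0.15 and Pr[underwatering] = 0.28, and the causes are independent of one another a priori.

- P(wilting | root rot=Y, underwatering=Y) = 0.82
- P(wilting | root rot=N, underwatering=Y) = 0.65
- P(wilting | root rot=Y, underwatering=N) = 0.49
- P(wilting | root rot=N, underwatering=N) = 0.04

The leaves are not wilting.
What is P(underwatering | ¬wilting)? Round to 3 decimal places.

By total probability over the 4 (root rot, underwatering) configurations:
  P(¬wilting) = 0.96*0.85*0.72 + 0.35*0.85*0.28 + 0.51*0.15*0.72 + 0.18*0.15*0.28
        = 0.587520 + 0.083300 + 0.055080 + 0.007560 = 0.733460
Keeping only the underwatering-present terms gives 0.090860, so
  P(underwatering | ¬wilting) = 0.090860 / 0.733460 ≈ 0.124

P(underwatering | ¬wilting) ≈ 0.124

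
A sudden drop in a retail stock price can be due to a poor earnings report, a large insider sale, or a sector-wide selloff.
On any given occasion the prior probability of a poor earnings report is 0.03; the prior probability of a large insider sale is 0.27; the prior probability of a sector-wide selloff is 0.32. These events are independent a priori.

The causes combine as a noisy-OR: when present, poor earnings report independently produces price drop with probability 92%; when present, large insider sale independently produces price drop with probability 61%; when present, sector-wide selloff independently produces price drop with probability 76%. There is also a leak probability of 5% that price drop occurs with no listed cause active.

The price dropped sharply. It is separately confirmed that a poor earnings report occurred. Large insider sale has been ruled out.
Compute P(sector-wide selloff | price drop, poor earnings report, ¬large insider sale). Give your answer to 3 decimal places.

Under noisy-OR, P(price drop | causes) = 1 − (1−0.05)·∏(1−qᵢ) over the active causes.
Numerator (weight on configurations with sector-wide selloff): 0.98176*0.32 = 0.314163
The normalizing constant is 0.924*0.68 + 0.98176*0.32 = 0.942483
Posterior = 0.314163 / 0.942483 ≈ 0.333

P(sector-wide selloff | price drop, poor earnings report, ¬large insider sale) ≈ 0.333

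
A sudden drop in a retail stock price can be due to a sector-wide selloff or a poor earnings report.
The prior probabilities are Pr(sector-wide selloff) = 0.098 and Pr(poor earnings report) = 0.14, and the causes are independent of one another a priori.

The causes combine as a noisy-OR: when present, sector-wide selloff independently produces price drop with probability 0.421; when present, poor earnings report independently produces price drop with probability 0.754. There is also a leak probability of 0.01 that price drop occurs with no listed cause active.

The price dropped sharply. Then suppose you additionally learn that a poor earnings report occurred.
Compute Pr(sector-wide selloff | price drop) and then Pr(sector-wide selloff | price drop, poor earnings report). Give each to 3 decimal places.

Pr(sector-wide selloff | price drop) ≈ 0.316; Pr(sector-wide selloff | price drop, poor earnings report) ≈ 0.110

Under noisy-OR, P(price drop | causes) = 1 − (1−0.01)·∏(1−qᵢ) over the active causes.
Numerator (weight on configurations with sector-wide selloff): 0.035970 + 0.011785 = 0.047755
Normalizer over all consistent configurations: 0.01×0.902×0.86 + 0.75646×0.902×0.14 + 0.42679×0.098×0.86 + 0.85899×0.098×0.14 = 0.151038
P(sector-wide selloff | price drop) = 0.047755/0.151038 ≈ 0.316

Now also conditioning on poor earnings report=true:
Weight on sector-wide selloff=true, given the evidence: 0.85899×0.098 = 0.084181
The normalizing constant is 0.75646×0.902 + 0.85899×0.098 = 0.766508
P(sector-wide selloff | price drop, poor earnings report) = 0.084181/0.766508 ≈ 0.110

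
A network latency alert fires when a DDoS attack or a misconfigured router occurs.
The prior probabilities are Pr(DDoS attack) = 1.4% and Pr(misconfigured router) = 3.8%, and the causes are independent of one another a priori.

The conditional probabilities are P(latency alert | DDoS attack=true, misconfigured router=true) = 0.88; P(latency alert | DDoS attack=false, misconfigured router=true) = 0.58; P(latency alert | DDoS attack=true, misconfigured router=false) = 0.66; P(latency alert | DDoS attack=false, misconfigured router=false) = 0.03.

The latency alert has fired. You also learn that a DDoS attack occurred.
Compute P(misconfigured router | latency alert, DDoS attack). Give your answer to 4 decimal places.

For the numerator, keep only misconfigured router=true terms: 0.88×0.038 = 0.033440
Normalizer over all consistent configurations: 0.66×0.962 + 0.88×0.038 = 0.668360
P(misconfigured router | latency alert, DDoS attack) = 0.033440/0.668360 ≈ 0.0500

P(misconfigured router | latency alert, DDoS attack) ≈ 0.0500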